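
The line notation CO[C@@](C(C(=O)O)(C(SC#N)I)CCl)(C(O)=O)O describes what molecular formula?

Heavy atoms from the SMILES: 8 C, 1 Cl, 1 I, 1 N, 6 O, 1 S.
Implicit hydrogens by atom environment:
  5 × C: no H
  3 × O: 1 H each → 3
  3 × O: no H
  1 × C: 3 H
  1 × C: 2 H
  1 × C: 1 H
  1 × Cl: no H
  1 × I: no H
  1 × N: no H
  1 × S: no H
  Total hydrogens = 9.
Molecular formula: C8H9ClINO6S

C8H9ClINO6S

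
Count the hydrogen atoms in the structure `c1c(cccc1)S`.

6

Hydrogens are implicit in SMILES; fill each atom to its normal valence:
  5 × C (aromatic): 1 H each → 5
  1 × C (aromatic): no H
  1 × S: 1 H
  Total hydrogens = 6.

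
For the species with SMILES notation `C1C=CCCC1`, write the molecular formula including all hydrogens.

Heavy atoms from the SMILES: 6 C.
Implicit hydrogens by atom environment:
  4 × C: 2 H each → 8
  2 × C: 1 H each → 2
  Total hydrogens = 10.
Molecular formula: C6H10

C6H10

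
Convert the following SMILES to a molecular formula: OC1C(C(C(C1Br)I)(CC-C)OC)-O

C9H16BrIO3

Heavy atoms from the SMILES: 1 Br, 9 C, 1 I, 3 O.
Implicit hydrogens by atom environment:
  4 × C: 1 H each → 4
  2 × C: 3 H each → 6
  2 × C: 2 H each → 4
  2 × O: 1 H each → 2
  1 × Br: no H
  1 × C: no H
  1 × I: no H
  1 × O: no H
  Total hydrogens = 16.
Molecular formula: C9H16BrIO3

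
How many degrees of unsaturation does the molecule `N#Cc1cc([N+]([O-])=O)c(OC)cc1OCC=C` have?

Molecular formula from the SMILES: C11H10N2O4.
DoU = (2C + 2 + N − H − X)/2 = (2·11 + 2 + 2 − 10 − 0)/2 = 16/2 = 8.
(Structurally: 1 ring(s) + 7 π bond(s) = 8.)

8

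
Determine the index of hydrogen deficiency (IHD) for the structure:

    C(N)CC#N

Molecular formula from the SMILES: C3H6N2.
DoU = (2C + 2 + N − H − X)/2 = (2·3 + 2 + 2 − 6 − 0)/2 = 4/2 = 2.
(Structurally: 0 ring(s) + 2 π bond(s) = 2.)

2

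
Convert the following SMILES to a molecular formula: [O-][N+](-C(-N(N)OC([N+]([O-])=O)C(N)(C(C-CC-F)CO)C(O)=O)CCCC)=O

Heavy atoms from the SMILES: 13 C, 1 F, 5 N, 8 O.
Implicit hydrogens by atom environment:
  7 × C: 2 H each → 14
  4 × O: no H
  3 × C: 1 H each → 3
  2 × C: no H
  2 × N: 2 H each → 4
  2 × N (charge +1): no H
  2 × O: 1 H each → 2
  2 × O (charge -1): no H
  1 × C: 3 H
  1 × F: no H
  1 × N: no H
  Total hydrogens = 26.
Molecular formula: C13H26FN5O8

C13H26FN5O8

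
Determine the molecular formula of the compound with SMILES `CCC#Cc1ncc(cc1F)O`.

Heavy atoms from the SMILES: 9 C, 1 F, 1 N, 1 O.
Implicit hydrogens by atom environment:
  3 × C (aromatic): no H
  2 × C (aromatic): 1 H each → 2
  2 × C: no H
  1 × C: 3 H
  1 × C: 2 H
  1 × F: no H
  1 × N (aromatic): no H
  1 × O: 1 H
  Total hydrogens = 8.
Molecular formula: C9H8FNO

C9H8FNO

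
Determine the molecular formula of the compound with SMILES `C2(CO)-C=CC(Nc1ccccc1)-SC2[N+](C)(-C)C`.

Heavy atoms from the SMILES: 15 C, 2 N, 1 O, 1 S.
Implicit hydrogens by atom environment:
  5 × C: 1 H each → 5
  5 × C (aromatic): 1 H each → 5
  3 × C: 3 H each → 9
  1 × C: 2 H
  1 × C (aromatic): no H
  1 × N: 1 H
  1 × N (charge +1): no H
  1 × O: 1 H
  1 × S: no H
  Total hydrogens = 23.
Net charge +1.
Molecular formula: C15H23N2OS+

C15H23N2OS+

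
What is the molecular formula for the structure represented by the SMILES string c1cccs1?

C4H4S

Heavy atoms from the SMILES: 4 C, 1 S.
Implicit hydrogens by atom environment:
  4 × C (aromatic): 1 H each → 4
  1 × S (aromatic): no H
  Total hydrogens = 4.
Molecular formula: C4H4S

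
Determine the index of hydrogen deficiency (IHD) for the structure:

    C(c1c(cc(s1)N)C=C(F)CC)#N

6

Molecular formula from the SMILES: C9H9FN2S.
DoU = (2C + 2 + N − H − X)/2 = (2·9 + 2 + 2 − 9 − 1)/2 = 12/2 = 6.
(Structurally: 1 ring(s) + 5 π bond(s) = 6.)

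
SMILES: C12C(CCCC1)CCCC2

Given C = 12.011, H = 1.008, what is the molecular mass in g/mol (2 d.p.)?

138.25

Molecular formula: C10H18.
M = 10×12.011 + 18×1.008 = 138.25 g/mol.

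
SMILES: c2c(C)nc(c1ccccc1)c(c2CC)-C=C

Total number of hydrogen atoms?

Hydrogens are implicit in SMILES; fill each atom to its normal valence:
  6 × C (aromatic): 1 H each → 6
  5 × C (aromatic): no H
  2 × C: 3 H each → 6
  2 × C: 2 H each → 4
  1 × C: 1 H
  1 × N (aromatic): no H
  Total hydrogens = 17.

17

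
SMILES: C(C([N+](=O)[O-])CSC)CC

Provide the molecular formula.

C6H13NO2S

Heavy atoms from the SMILES: 6 C, 1 N, 2 O, 1 S.
Implicit hydrogens by atom environment:
  3 × C: 2 H each → 6
  2 × C: 3 H each → 6
  1 × C: 1 H
  1 × N (charge +1): no H
  1 × O: no H
  1 × O (charge -1): no H
  1 × S: no H
  Total hydrogens = 13.
Molecular formula: C6H13NO2S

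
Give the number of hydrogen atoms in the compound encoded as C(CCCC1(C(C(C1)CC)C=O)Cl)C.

Hydrogens are implicit in SMILES; fill each atom to its normal valence:
  6 × C: 2 H each → 12
  3 × C: 1 H each → 3
  2 × C: 3 H each → 6
  1 × C: no H
  1 × Cl: no H
  1 × O: no H
  Total hydrogens = 21.

21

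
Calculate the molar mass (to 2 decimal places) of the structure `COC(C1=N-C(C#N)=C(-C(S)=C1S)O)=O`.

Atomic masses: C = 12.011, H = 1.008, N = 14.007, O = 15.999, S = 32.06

Molecular formula: C8H6N2O3S2.
M = 8×12.011 + 6×1.008 + 2×14.007 + 3×15.999 + 2×32.06 = 242.27 g/mol.

242.27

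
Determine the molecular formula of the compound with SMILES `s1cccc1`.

C4H4S

Heavy atoms from the SMILES: 4 C, 1 S.
Implicit hydrogens by atom environment:
  4 × C (aromatic): 1 H each → 4
  1 × S (aromatic): no H
  Total hydrogens = 4.
Molecular formula: C4H4S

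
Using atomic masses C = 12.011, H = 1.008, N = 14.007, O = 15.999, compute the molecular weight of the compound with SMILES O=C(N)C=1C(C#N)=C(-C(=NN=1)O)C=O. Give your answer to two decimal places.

192.13

Molecular formula: C7H4N4O3.
M = 7×12.011 + 4×1.008 + 4×14.007 + 3×15.999 = 192.13 g/mol.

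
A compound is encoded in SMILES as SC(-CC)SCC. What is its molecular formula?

C5H12S2

Heavy atoms from the SMILES: 5 C, 2 S.
Implicit hydrogens by atom environment:
  2 × C: 3 H each → 6
  2 × C: 2 H each → 4
  1 × C: 1 H
  1 × S: 1 H
  1 × S: no H
  Total hydrogens = 12.
Molecular formula: C5H12S2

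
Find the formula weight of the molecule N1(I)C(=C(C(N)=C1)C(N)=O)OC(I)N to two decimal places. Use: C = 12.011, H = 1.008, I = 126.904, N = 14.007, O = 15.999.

Molecular formula: C6H8I2N4O2.
M = 6×12.011 + 8×1.008 + 2×126.904 + 4×14.007 + 2×15.999 = 421.96 g/mol.

421.96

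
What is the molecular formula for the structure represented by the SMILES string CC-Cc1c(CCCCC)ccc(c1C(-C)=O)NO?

C16H25NO2

Heavy atoms from the SMILES: 16 C, 1 N, 2 O.
Implicit hydrogens by atom environment:
  6 × C: 2 H each → 12
  4 × C (aromatic): no H
  3 × C: 3 H each → 9
  2 × C (aromatic): 1 H each → 2
  1 × C: no H
  1 × N: 1 H
  1 × O: 1 H
  1 × O: no H
  Total hydrogens = 25.
Molecular formula: C16H25NO2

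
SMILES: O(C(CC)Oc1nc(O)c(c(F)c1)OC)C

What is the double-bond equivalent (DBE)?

Molecular formula from the SMILES: C10H14FNO4.
DoU = (2C + 2 + N − H − X)/2 = (2·10 + 2 + 1 − 14 − 1)/2 = 8/2 = 4.
(Structurally: 1 ring(s) + 3 π bond(s) = 4.)

4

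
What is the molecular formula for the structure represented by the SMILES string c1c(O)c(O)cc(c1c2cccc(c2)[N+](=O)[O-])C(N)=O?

C13H10N2O5

Heavy atoms from the SMILES: 13 C, 2 N, 5 O.
Implicit hydrogens by atom environment:
  6 × C (aromatic): 1 H each → 6
  6 × C (aromatic): no H
  2 × O: 1 H each → 2
  2 × O: no H
  1 × C: no H
  1 × N: 2 H
  1 × N (charge +1): no H
  1 × O (charge -1): no H
  Total hydrogens = 10.
Molecular formula: C13H10N2O5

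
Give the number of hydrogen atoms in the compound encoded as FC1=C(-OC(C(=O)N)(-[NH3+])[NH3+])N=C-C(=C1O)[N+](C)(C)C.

Hydrogens are implicit in SMILES; fill each atom to its normal valence:
  4 × C (aromatic): no H
  3 × C: 3 H each → 9
  2 × C: no H
  2 × N (charge +1): 3 H each → 6
  2 × O: no H
  1 × C (aromatic): 1 H
  1 × F: no H
  1 × N: 2 H
  1 × N (aromatic): no H
  1 × N (charge +1): no H
  1 × O: 1 H
  Total hydrogens = 19.

19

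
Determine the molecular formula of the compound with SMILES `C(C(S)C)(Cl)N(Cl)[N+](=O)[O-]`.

C3H6Cl2N2O2S

Heavy atoms from the SMILES: 3 C, 2 Cl, 2 N, 2 O, 1 S.
Implicit hydrogens by atom environment:
  2 × C: 1 H each → 2
  2 × Cl: no H
  1 × C: 3 H
  1 × N: no H
  1 × N (charge +1): no H
  1 × O: no H
  1 × O (charge -1): no H
  1 × S: 1 H
  Total hydrogens = 6.
Molecular formula: C3H6Cl2N2O2S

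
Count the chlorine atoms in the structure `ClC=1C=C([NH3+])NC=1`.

1

The symbol for chlorine appears 1 time in the SMILES.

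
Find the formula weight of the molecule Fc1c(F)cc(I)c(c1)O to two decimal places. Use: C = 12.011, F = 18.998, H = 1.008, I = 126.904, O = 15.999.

255.99

Molecular formula: C6H3F2IO.
M = 6×12.011 + 2×18.998 + 3×1.008 + 1×126.904 + 1×15.999 = 255.99 g/mol.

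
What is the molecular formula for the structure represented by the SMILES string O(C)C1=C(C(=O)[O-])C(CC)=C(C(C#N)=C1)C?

Heavy atoms from the SMILES: 12 C, 1 N, 3 O.
Implicit hydrogens by atom environment:
  5 × C (aromatic): no H
  3 × C: 3 H each → 9
  2 × C: no H
  2 × O: no H
  1 × C: 2 H
  1 × C (aromatic): 1 H
  1 × N: no H
  1 × O (charge -1): no H
  Total hydrogens = 12.
Net charge -1.
Molecular formula: C12H12NO3-

C12H12NO3-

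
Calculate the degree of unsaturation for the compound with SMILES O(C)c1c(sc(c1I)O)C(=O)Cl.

Molecular formula from the SMILES: C6H4ClIO3S.
DoU = (2C + 2 + N − H − X)/2 = (2·6 + 2 + 0 − 4 − 2)/2 = 8/2 = 4.
(Structurally: 1 ring(s) + 3 π bond(s) = 4.)

4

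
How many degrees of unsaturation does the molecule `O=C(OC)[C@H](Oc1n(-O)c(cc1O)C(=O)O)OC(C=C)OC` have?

Molecular formula from the SMILES: C12H15NO9.
DoU = (2C + 2 + N − H − X)/2 = (2·12 + 2 + 1 − 15 − 0)/2 = 12/2 = 6.
(Structurally: 1 ring(s) + 5 π bond(s) = 6.)

6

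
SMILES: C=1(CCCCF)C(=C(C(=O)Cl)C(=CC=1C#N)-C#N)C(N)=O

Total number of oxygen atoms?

2

The symbol for oxygen appears 2 times in the SMILES.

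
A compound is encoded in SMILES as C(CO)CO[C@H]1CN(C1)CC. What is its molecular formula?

Heavy atoms from the SMILES: 8 C, 1 N, 2 O.
Implicit hydrogens by atom environment:
  6 × C: 2 H each → 12
  1 × C: 3 H
  1 × C: 1 H
  1 × N: no H
  1 × O: 1 H
  1 × O: no H
  Total hydrogens = 17.
Molecular formula: C8H17NO2

C8H17NO2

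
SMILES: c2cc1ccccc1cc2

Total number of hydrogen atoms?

8

Hydrogens are implicit in SMILES; fill each atom to its normal valence:
  8 × C (aromatic): 1 H each → 8
  2 × C (aromatic): no H
  Total hydrogens = 8.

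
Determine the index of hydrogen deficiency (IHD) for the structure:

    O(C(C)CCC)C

0

Molecular formula from the SMILES: C6H14O.
DoU = (2C + 2 + N − H − X)/2 = (2·6 + 2 + 0 − 14 − 0)/2 = 0/2 = 0.
(Structurally: 0 ring(s) + 0 π bond(s) = 0.)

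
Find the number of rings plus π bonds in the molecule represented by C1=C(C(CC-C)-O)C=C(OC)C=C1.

Molecular formula from the SMILES: C11H16O2.
DoU = (2C + 2 + N − H − X)/2 = (2·11 + 2 + 0 − 16 − 0)/2 = 8/2 = 4.
(Structurally: 1 ring(s) + 3 π bond(s) = 4.)

4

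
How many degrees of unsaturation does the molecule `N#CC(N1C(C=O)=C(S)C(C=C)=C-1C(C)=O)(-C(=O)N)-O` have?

9

Molecular formula from the SMILES: C12H11N3O4S.
DoU = (2C + 2 + N − H − X)/2 = (2·12 + 2 + 3 − 11 − 0)/2 = 18/2 = 9.
(Structurally: 1 ring(s) + 8 π bond(s) = 9.)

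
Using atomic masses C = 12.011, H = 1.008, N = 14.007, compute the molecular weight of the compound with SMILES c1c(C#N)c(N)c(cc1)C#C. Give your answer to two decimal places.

142.16

Molecular formula: C9H6N2.
M = 9×12.011 + 6×1.008 + 2×14.007 = 142.16 g/mol.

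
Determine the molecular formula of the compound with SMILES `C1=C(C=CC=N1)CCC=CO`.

C9H11NO

Heavy atoms from the SMILES: 9 C, 1 N, 1 O.
Implicit hydrogens by atom environment:
  4 × C (aromatic): 1 H each → 4
  2 × C: 2 H each → 4
  2 × C: 1 H each → 2
  1 × C (aromatic): no H
  1 × N (aromatic): no H
  1 × O: 1 H
  Total hydrogens = 11.
Molecular formula: C9H11NO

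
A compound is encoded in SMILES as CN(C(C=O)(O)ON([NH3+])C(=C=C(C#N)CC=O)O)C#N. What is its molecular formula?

C10H12N5O5+

Heavy atoms from the SMILES: 10 C, 5 N, 5 O.
Implicit hydrogens by atom environment:
  6 × C: no H
  4 × N: no H
  3 × O: no H
  2 × C: 1 H each → 2
  2 × O: 1 H each → 2
  1 × C: 3 H
  1 × C: 2 H
  1 × N (charge +1): 3 H
  Total hydrogens = 12.
Net charge +1.
Molecular formula: C10H12N5O5+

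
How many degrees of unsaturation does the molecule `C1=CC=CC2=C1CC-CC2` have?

Molecular formula from the SMILES: C10H12.
DoU = (2C + 2 + N − H − X)/2 = (2·10 + 2 + 0 − 12 − 0)/2 = 10/2 = 5.
(Structurally: 2 ring(s) + 3 π bond(s) = 5.)

5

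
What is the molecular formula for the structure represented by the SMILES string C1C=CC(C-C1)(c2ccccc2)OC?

Heavy atoms from the SMILES: 13 C, 1 O.
Implicit hydrogens by atom environment:
  5 × C (aromatic): 1 H each → 5
  3 × C: 2 H each → 6
  2 × C: 1 H each → 2
  1 × C: 3 H
  1 × C: no H
  1 × C (aromatic): no H
  1 × O: no H
  Total hydrogens = 16.
Molecular formula: C13H16O

C13H16O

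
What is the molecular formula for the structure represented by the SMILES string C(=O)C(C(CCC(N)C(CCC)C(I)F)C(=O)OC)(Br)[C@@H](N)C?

Heavy atoms from the SMILES: 1 Br, 15 C, 1 F, 1 I, 2 N, 3 O.
Implicit hydrogens by atom environment:
  6 × C: 1 H each → 6
  4 × C: 2 H each → 8
  3 × C: 3 H each → 9
  3 × O: no H
  2 × C: no H
  2 × N: 2 H each → 4
  1 × Br: no H
  1 × F: no H
  1 × I: no H
  Total hydrogens = 27.
Molecular formula: C15H27BrFIN2O3

C15H27BrFIN2O3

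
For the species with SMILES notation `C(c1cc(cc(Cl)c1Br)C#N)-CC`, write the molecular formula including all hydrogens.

Heavy atoms from the SMILES: 1 Br, 10 C, 1 Cl, 1 N.
Implicit hydrogens by atom environment:
  4 × C (aromatic): no H
  2 × C: 2 H each → 4
  2 × C (aromatic): 1 H each → 2
  1 × Br: no H
  1 × C: 3 H
  1 × C: no H
  1 × Cl: no H
  1 × N: no H
  Total hydrogens = 9.
Molecular formula: C10H9BrClN

C10H9BrClN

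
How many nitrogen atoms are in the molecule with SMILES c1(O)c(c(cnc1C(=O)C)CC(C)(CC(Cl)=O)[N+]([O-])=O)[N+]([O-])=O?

The symbol for nitrogen appears 3 times in the SMILES.

3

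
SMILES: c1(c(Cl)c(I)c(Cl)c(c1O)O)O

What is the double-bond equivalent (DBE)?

Molecular formula from the SMILES: C6H3Cl2IO3.
DoU = (2C + 2 + N − H − X)/2 = (2·6 + 2 + 0 − 3 − 3)/2 = 8/2 = 4.
(Structurally: 1 ring(s) + 3 π bond(s) = 4.)

4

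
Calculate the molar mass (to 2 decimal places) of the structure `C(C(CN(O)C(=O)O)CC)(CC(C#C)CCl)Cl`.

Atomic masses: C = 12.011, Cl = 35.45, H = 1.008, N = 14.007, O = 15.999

Molecular formula: C11H17Cl2NO3.
M = 11×12.011 + 2×35.45 + 17×1.008 + 1×14.007 + 3×15.999 = 282.16 g/mol.

282.16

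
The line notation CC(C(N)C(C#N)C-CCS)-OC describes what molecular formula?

Heavy atoms from the SMILES: 9 C, 2 N, 1 O, 1 S.
Implicit hydrogens by atom environment:
  3 × C: 2 H each → 6
  3 × C: 1 H each → 3
  2 × C: 3 H each → 6
  1 × C: no H
  1 × N: 2 H
  1 × N: no H
  1 × O: no H
  1 × S: 1 H
  Total hydrogens = 18.
Molecular formula: C9H18N2OS

C9H18N2OS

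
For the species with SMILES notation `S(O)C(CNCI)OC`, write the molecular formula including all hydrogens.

Heavy atoms from the SMILES: 4 C, 1 I, 1 N, 2 O, 1 S.
Implicit hydrogens by atom environment:
  2 × C: 2 H each → 4
  1 × C: 3 H
  1 × C: 1 H
  1 × I: no H
  1 × N: 1 H
  1 × O: 1 H
  1 × O: no H
  1 × S: no H
  Total hydrogens = 10.
Molecular formula: C4H10INO2S

C4H10INO2S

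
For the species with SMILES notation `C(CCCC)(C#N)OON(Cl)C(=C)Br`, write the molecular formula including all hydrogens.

C8H12BrClN2O2

Heavy atoms from the SMILES: 1 Br, 8 C, 1 Cl, 2 N, 2 O.
Implicit hydrogens by atom environment:
  4 × C: 2 H each → 8
  2 × C: no H
  2 × N: no H
  2 × O: no H
  1 × Br: no H
  1 × C: 3 H
  1 × C: 1 H
  1 × Cl: no H
  Total hydrogens = 12.
Molecular formula: C8H12BrClN2O2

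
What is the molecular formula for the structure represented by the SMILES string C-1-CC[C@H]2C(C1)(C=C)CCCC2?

C12H20

Heavy atoms from the SMILES: 12 C.
Implicit hydrogens by atom environment:
  9 × C: 2 H each → 18
  2 × C: 1 H each → 2
  1 × C: no H
  Total hydrogens = 20.
Molecular formula: C12H20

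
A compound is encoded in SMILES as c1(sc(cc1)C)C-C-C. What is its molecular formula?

C8H12S

Heavy atoms from the SMILES: 8 C, 1 S.
Implicit hydrogens by atom environment:
  2 × C: 3 H each → 6
  2 × C: 2 H each → 4
  2 × C (aromatic): 1 H each → 2
  2 × C (aromatic): no H
  1 × S (aromatic): no H
  Total hydrogens = 12.
Molecular formula: C8H12S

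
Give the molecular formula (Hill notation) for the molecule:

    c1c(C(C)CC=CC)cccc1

C12H16

Heavy atoms from the SMILES: 12 C.
Implicit hydrogens by atom environment:
  5 × C (aromatic): 1 H each → 5
  3 × C: 1 H each → 3
  2 × C: 3 H each → 6
  1 × C: 2 H
  1 × C (aromatic): no H
  Total hydrogens = 16.
Molecular formula: C12H16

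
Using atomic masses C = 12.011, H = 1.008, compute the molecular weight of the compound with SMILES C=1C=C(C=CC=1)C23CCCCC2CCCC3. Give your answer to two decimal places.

Molecular formula: C16H22.
M = 16×12.011 + 22×1.008 = 214.35 g/mol.

214.35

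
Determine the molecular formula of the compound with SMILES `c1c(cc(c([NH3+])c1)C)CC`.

Heavy atoms from the SMILES: 9 C, 1 N.
Implicit hydrogens by atom environment:
  3 × C (aromatic): 1 H each → 3
  3 × C (aromatic): no H
  2 × C: 3 H each → 6
  1 × C: 2 H
  1 × N (charge +1): 3 H
  Total hydrogens = 14.
Net charge +1.
Molecular formula: C9H14N+

C9H14N+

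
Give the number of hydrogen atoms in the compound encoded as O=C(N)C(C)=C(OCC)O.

11

Hydrogens are implicit in SMILES; fill each atom to its normal valence:
  3 × C: no H
  2 × C: 3 H each → 6
  2 × O: no H
  1 × C: 2 H
  1 × N: 2 H
  1 × O: 1 H
  Total hydrogens = 11.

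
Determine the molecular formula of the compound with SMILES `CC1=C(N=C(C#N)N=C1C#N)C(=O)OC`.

Heavy atoms from the SMILES: 9 C, 4 N, 2 O.
Implicit hydrogens by atom environment:
  4 × C (aromatic): no H
  3 × C: no H
  2 × C: 3 H each → 6
  2 × N (aromatic): no H
  2 × N: no H
  2 × O: no H
  Total hydrogens = 6.
Molecular formula: C9H6N4O2

C9H6N4O2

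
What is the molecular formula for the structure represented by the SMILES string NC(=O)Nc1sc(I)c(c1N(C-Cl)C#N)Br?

C7H5BrClIN4OS

Heavy atoms from the SMILES: 1 Br, 7 C, 1 Cl, 1 I, 4 N, 1 O, 1 S.
Implicit hydrogens by atom environment:
  4 × C (aromatic): no H
  2 × C: no H
  2 × N: no H
  1 × Br: no H
  1 × C: 2 H
  1 × Cl: no H
  1 × I: no H
  1 × N: 2 H
  1 × N: 1 H
  1 × O: no H
  1 × S (aromatic): no H
  Total hydrogens = 5.
Molecular formula: C7H5BrClIN4OS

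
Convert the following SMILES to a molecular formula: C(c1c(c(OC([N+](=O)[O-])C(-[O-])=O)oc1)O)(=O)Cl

Heavy atoms from the SMILES: 7 C, 1 Cl, 1 N, 8 O.
Implicit hydrogens by atom environment:
  4 × O: no H
  3 × C (aromatic): no H
  2 × C: no H
  2 × O (charge -1): no H
  1 × C (aromatic): 1 H
  1 × C: 1 H
  1 × Cl: no H
  1 × N (charge +1): no H
  1 × O: 1 H
  1 × O (aromatic): no H
  Total hydrogens = 3.
Net charge -1.
Molecular formula: C7H3ClNO8-

C7H3ClNO8-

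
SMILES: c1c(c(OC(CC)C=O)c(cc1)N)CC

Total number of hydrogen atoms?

Hydrogens are implicit in SMILES; fill each atom to its normal valence:
  3 × C (aromatic): 1 H each → 3
  3 × C (aromatic): no H
  2 × C: 3 H each → 6
  2 × C: 2 H each → 4
  2 × C: 1 H each → 2
  2 × O: no H
  1 × N: 2 H
  Total hydrogens = 17.

17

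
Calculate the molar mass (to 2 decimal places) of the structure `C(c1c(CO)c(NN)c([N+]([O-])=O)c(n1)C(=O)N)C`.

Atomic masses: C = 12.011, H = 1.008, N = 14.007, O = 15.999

255.23

Molecular formula: C9H13N5O4.
M = 9×12.011 + 13×1.008 + 5×14.007 + 4×15.999 = 255.23 g/mol.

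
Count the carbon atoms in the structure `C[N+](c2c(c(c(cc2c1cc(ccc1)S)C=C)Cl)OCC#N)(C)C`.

19

The symbol for carbon appears 19 times in the SMILES. Lowercase c denotes aromatic carbon and counts toward C.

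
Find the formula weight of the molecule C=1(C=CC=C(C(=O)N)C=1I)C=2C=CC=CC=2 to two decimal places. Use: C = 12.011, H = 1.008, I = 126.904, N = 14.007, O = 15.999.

323.13

Molecular formula: C13H10INO.
M = 13×12.011 + 10×1.008 + 1×126.904 + 1×14.007 + 1×15.999 = 323.13 g/mol.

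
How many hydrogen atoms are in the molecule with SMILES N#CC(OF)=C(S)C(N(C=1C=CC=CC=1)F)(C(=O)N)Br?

Hydrogens are implicit in SMILES; fill each atom to its normal valence:
  5 × C (aromatic): 1 H each → 5
  5 × C: no H
  2 × F: no H
  2 × N: no H
  2 × O: no H
  1 × Br: no H
  1 × C (aromatic): no H
  1 × N: 2 H
  1 × S: 1 H
  Total hydrogens = 8.

8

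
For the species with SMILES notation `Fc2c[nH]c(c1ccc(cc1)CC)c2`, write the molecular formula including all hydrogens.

C12H12FN

Heavy atoms from the SMILES: 12 C, 1 F, 1 N.
Implicit hydrogens by atom environment:
  6 × C (aromatic): 1 H each → 6
  4 × C (aromatic): no H
  1 × C: 3 H
  1 × C: 2 H
  1 × F: no H
  1 × N (aromatic): 1 H
  Total hydrogens = 12.
Molecular formula: C12H12FN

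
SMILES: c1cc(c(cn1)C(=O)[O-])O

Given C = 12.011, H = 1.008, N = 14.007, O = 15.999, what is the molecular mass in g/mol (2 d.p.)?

Molecular formula: C6H4NO3-.
M = 6×12.011 + 4×1.008 + 1×14.007 + 3×15.999 = 138.10 g/mol.

138.10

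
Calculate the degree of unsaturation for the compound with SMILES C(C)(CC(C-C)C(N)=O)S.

Molecular formula from the SMILES: C7H15NOS.
DoU = (2C + 2 + N − H − X)/2 = (2·7 + 2 + 1 − 15 − 0)/2 = 2/2 = 1.
(Structurally: 0 ring(s) + 1 π bond(s) = 1.)

1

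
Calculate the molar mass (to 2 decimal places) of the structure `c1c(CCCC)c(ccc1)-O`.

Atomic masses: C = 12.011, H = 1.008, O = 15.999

150.22

Molecular formula: C10H14O.
M = 10×12.011 + 14×1.008 + 1×15.999 = 150.22 g/mol.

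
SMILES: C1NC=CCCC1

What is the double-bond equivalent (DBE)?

2

Molecular formula from the SMILES: C6H11N.
DoU = (2C + 2 + N − H − X)/2 = (2·6 + 2 + 1 − 11 − 0)/2 = 4/2 = 2.
(Structurally: 1 ring(s) + 1 π bond(s) = 2.)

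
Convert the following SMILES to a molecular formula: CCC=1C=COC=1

C6H8O

Heavy atoms from the SMILES: 6 C, 1 O.
Implicit hydrogens by atom environment:
  3 × C (aromatic): 1 H each → 3
  1 × C: 3 H
  1 × C: 2 H
  1 × C (aromatic): no H
  1 × O (aromatic): no H
  Total hydrogens = 8.
Molecular formula: C6H8O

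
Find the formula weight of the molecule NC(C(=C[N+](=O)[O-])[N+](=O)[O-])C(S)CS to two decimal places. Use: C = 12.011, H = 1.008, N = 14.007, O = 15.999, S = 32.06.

Molecular formula: C5H9N3O4S2.
M = 5×12.011 + 9×1.008 + 3×14.007 + 4×15.999 + 2×32.06 = 239.26 g/mol.

239.26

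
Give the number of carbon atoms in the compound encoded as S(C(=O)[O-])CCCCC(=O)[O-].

6

The symbol for carbon appears 6 times in the SMILES.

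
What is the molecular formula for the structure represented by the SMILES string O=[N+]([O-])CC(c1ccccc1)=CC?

C10H11NO2

Heavy atoms from the SMILES: 10 C, 1 N, 2 O.
Implicit hydrogens by atom environment:
  5 × C (aromatic): 1 H each → 5
  1 × C: 3 H
  1 × C: 2 H
  1 × C: 1 H
  1 × C: no H
  1 × C (aromatic): no H
  1 × N (charge +1): no H
  1 × O: no H
  1 × O (charge -1): no H
  Total hydrogens = 11.
Molecular formula: C10H11NO2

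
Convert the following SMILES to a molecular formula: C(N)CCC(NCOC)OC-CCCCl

C10H23ClN2O2

Heavy atoms from the SMILES: 10 C, 1 Cl, 2 N, 2 O.
Implicit hydrogens by atom environment:
  8 × C: 2 H each → 16
  2 × O: no H
  1 × C: 3 H
  1 × C: 1 H
  1 × Cl: no H
  1 × N: 2 H
  1 × N: 1 H
  Total hydrogens = 23.
Molecular formula: C10H23ClN2O2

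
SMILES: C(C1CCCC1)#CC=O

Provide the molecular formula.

C8H10O

Heavy atoms from the SMILES: 8 C, 1 O.
Implicit hydrogens by atom environment:
  4 × C: 2 H each → 8
  2 × C: 1 H each → 2
  2 × C: no H
  1 × O: no H
  Total hydrogens = 10.
Molecular formula: C8H10O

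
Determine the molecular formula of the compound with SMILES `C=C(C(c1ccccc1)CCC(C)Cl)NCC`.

Heavy atoms from the SMILES: 15 C, 1 Cl, 1 N.
Implicit hydrogens by atom environment:
  5 × C (aromatic): 1 H each → 5
  4 × C: 2 H each → 8
  2 × C: 3 H each → 6
  2 × C: 1 H each → 2
  1 × C: no H
  1 × C (aromatic): no H
  1 × Cl: no H
  1 × N: 1 H
  Total hydrogens = 22.
Molecular formula: C15H22ClN

C15H22ClN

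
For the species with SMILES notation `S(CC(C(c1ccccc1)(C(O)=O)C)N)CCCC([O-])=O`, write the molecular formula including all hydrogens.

C15H20NO4S-

Heavy atoms from the SMILES: 15 C, 1 N, 4 O, 1 S.
Implicit hydrogens by atom environment:
  5 × C (aromatic): 1 H each → 5
  4 × C: 2 H each → 8
  3 × C: no H
  2 × O: no H
  1 × C: 3 H
  1 × C: 1 H
  1 × C (aromatic): no H
  1 × N: 2 H
  1 × O: 1 H
  1 × O (charge -1): no H
  1 × S: no H
  Total hydrogens = 20.
Net charge -1.
Molecular formula: C15H20NO4S-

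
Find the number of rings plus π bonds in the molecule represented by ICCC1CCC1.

1

Molecular formula from the SMILES: C6H11I.
DoU = (2C + 2 + N − H − X)/2 = (2·6 + 2 + 0 − 11 − 1)/2 = 2/2 = 1.
(Structurally: 1 ring(s) + 0 π bond(s) = 1.)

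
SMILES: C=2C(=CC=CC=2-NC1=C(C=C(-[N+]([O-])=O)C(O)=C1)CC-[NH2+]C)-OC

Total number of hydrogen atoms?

Hydrogens are implicit in SMILES; fill each atom to its normal valence:
  6 × C (aromatic): 1 H each → 6
  6 × C (aromatic): no H
  2 × C: 3 H each → 6
  2 × C: 2 H each → 4
  2 × O: no H
  1 × N (charge +1): 2 H
  1 × N: 1 H
  1 × N (charge +1): no H
  1 × O: 1 H
  1 × O (charge -1): no H
  Total hydrogens = 20.

20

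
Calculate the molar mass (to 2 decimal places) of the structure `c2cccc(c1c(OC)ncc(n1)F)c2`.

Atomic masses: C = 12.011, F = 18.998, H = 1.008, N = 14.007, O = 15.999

Molecular formula: C11H9FN2O.
M = 11×12.011 + 1×18.998 + 9×1.008 + 2×14.007 + 1×15.999 = 204.20 g/mol.

204.20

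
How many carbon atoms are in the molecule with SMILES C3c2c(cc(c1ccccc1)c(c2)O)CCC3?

The symbol for carbon appears 16 times in the SMILES. Lowercase c denotes aromatic carbon and counts toward C.

16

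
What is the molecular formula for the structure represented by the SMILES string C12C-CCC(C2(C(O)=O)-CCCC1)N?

Heavy atoms from the SMILES: 11 C, 1 N, 2 O.
Implicit hydrogens by atom environment:
  7 × C: 2 H each → 14
  2 × C: 1 H each → 2
  2 × C: no H
  1 × N: 2 H
  1 × O: 1 H
  1 × O: no H
  Total hydrogens = 19.
Molecular formula: C11H19NO2

C11H19NO2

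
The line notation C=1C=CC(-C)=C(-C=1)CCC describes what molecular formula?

Heavy atoms from the SMILES: 10 C.
Implicit hydrogens by atom environment:
  4 × C (aromatic): 1 H each → 4
  2 × C: 3 H each → 6
  2 × C: 2 H each → 4
  2 × C (aromatic): no H
  Total hydrogens = 14.
Molecular formula: C10H14

C10H14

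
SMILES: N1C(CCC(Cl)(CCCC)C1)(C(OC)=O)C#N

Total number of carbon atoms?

12

The symbol for carbon appears 12 times in the SMILES. (Cl is a single chlorine, not C + l.)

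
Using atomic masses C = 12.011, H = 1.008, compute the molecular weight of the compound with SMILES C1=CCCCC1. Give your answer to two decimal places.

82.15

Molecular formula: C6H10.
M = 6×12.011 + 10×1.008 = 82.15 g/mol.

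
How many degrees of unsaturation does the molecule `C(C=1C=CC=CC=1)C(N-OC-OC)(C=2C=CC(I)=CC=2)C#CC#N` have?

Molecular formula from the SMILES: C19H17IN2O2.
DoU = (2C + 2 + N − H − X)/2 = (2·19 + 2 + 2 − 17 − 1)/2 = 24/2 = 12.
(Structurally: 2 ring(s) + 10 π bond(s) = 12.)

12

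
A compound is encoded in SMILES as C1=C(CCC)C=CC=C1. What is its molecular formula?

C9H12

Heavy atoms from the SMILES: 9 C.
Implicit hydrogens by atom environment:
  5 × C (aromatic): 1 H each → 5
  2 × C: 2 H each → 4
  1 × C: 3 H
  1 × C (aromatic): no H
  Total hydrogens = 12.
Molecular formula: C9H12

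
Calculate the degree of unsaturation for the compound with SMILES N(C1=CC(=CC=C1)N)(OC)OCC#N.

6

Molecular formula from the SMILES: C9H11N3O2.
DoU = (2C + 2 + N − H − X)/2 = (2·9 + 2 + 3 − 11 − 0)/2 = 12/2 = 6.
(Structurally: 1 ring(s) + 5 π bond(s) = 6.)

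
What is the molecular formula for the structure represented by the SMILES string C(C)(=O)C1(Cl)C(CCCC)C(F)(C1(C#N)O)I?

Heavy atoms from the SMILES: 11 C, 1 Cl, 1 F, 1 I, 1 N, 2 O.
Implicit hydrogens by atom environment:
  5 × C: no H
  3 × C: 2 H each → 6
  2 × C: 3 H each → 6
  1 × C: 1 H
  1 × Cl: no H
  1 × F: no H
  1 × I: no H
  1 × N: no H
  1 × O: 1 H
  1 × O: no H
  Total hydrogens = 14.
Molecular formula: C11H14ClFINO2

C11H14ClFINO2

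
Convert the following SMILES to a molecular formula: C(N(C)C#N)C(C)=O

C5H8N2O

Heavy atoms from the SMILES: 5 C, 2 N, 1 O.
Implicit hydrogens by atom environment:
  2 × C: 3 H each → 6
  2 × C: no H
  2 × N: no H
  1 × C: 2 H
  1 × O: no H
  Total hydrogens = 8.
Molecular formula: C5H8N2O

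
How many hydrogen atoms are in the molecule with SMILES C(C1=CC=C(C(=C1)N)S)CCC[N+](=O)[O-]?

Hydrogens are implicit in SMILES; fill each atom to its normal valence:
  4 × C: 2 H each → 8
  3 × C (aromatic): 1 H each → 3
  3 × C (aromatic): no H
  1 × N: 2 H
  1 × N (charge +1): no H
  1 × O: no H
  1 × O (charge -1): no H
  1 × S: 1 H
  Total hydrogens = 14.

14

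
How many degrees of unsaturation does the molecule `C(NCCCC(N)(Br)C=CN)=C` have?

2

Molecular formula from the SMILES: C8H16BrN3.
DoU = (2C + 2 + N − H − X)/2 = (2·8 + 2 + 3 − 16 − 1)/2 = 4/2 = 2.
(Structurally: 0 ring(s) + 2 π bond(s) = 2.)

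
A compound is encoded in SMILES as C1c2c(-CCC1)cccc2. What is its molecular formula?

Heavy atoms from the SMILES: 10 C.
Implicit hydrogens by atom environment:
  4 × C: 2 H each → 8
  4 × C (aromatic): 1 H each → 4
  2 × C (aromatic): no H
  Total hydrogens = 12.
Molecular formula: C10H12

C10H12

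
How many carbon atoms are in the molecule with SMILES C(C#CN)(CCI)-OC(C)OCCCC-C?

12

The symbol for carbon appears 12 times in the SMILES.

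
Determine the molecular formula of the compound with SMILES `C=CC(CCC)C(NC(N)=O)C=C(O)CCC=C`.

Heavy atoms from the SMILES: 14 C, 2 N, 2 O.
Implicit hydrogens by atom environment:
  6 × C: 2 H each → 12
  5 × C: 1 H each → 5
  2 × C: no H
  1 × C: 3 H
  1 × N: 2 H
  1 × N: 1 H
  1 × O: 1 H
  1 × O: no H
  Total hydrogens = 24.
Molecular formula: C14H24N2O2

C14H24N2O2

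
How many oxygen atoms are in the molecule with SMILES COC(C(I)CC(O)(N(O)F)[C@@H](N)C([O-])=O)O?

6

The symbol for oxygen appears 6 times in the SMILES.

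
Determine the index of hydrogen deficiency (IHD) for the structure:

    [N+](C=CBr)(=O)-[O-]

2

Molecular formula from the SMILES: C2H2BrNO2.
DoU = (2C + 2 + N − H − X)/2 = (2·2 + 2 + 1 − 2 − 1)/2 = 4/2 = 2.
(Structurally: 0 ring(s) + 2 π bond(s) = 2.)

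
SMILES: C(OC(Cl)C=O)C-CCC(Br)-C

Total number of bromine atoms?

1

The symbol for bromine appears 1 time in the SMILES.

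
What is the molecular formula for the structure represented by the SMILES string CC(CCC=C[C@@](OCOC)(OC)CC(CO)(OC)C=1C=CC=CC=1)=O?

C20H30O6

Heavy atoms from the SMILES: 20 C, 6 O.
Implicit hydrogens by atom environment:
  5 × C: 2 H each → 10
  5 × C (aromatic): 1 H each → 5
  5 × O: no H
  4 × C: 3 H each → 12
  3 × C: no H
  2 × C: 1 H each → 2
  1 × C (aromatic): no H
  1 × O: 1 H
  Total hydrogens = 30.
Molecular formula: C20H30O6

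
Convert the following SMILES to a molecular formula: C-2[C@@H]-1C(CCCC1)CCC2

Heavy atoms from the SMILES: 10 C.
Implicit hydrogens by atom environment:
  8 × C: 2 H each → 16
  2 × C: 1 H each → 2
  Total hydrogens = 18.
Molecular formula: C10H18

C10H18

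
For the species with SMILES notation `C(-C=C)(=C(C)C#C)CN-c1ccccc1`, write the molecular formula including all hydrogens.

Heavy atoms from the SMILES: 14 C, 1 N.
Implicit hydrogens by atom environment:
  5 × C (aromatic): 1 H each → 5
  3 × C: no H
  2 × C: 2 H each → 4
  2 × C: 1 H each → 2
  1 × C: 3 H
  1 × C (aromatic): no H
  1 × N: 1 H
  Total hydrogens = 15.
Molecular formula: C14H15N

C14H15N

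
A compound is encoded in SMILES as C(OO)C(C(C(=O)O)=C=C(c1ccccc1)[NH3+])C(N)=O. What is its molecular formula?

Heavy atoms from the SMILES: 13 C, 2 N, 5 O.
Implicit hydrogens by atom environment:
  5 × C (aromatic): 1 H each → 5
  5 × C: no H
  3 × O: no H
  2 × O: 1 H each → 2
  1 × C: 2 H
  1 × C: 1 H
  1 × C (aromatic): no H
  1 × N (charge +1): 3 H
  1 × N: 2 H
  Total hydrogens = 15.
Net charge +1.
Molecular formula: C13H15N2O5+

C13H15N2O5+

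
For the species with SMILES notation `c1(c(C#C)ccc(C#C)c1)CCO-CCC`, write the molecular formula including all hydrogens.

Heavy atoms from the SMILES: 15 C, 1 O.
Implicit hydrogens by atom environment:
  4 × C: 2 H each → 8
  3 × C (aromatic): 1 H each → 3
  3 × C (aromatic): no H
  2 × C: 1 H each → 2
  2 × C: no H
  1 × C: 3 H
  1 × O: no H
  Total hydrogens = 16.
Molecular formula: C15H16O

C15H16O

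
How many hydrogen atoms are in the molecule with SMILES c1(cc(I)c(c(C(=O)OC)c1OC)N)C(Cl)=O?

Hydrogens are implicit in SMILES; fill each atom to its normal valence:
  5 × C (aromatic): no H
  4 × O: no H
  2 × C: 3 H each → 6
  2 × C: no H
  1 × C (aromatic): 1 H
  1 × Cl: no H
  1 × I: no H
  1 × N: 2 H
  Total hydrogens = 9.

9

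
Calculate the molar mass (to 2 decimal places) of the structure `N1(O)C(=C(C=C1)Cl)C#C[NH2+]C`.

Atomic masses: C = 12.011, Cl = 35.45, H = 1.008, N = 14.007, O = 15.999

171.60

Molecular formula: C7H8ClN2O+.
M = 7×12.011 + 1×35.45 + 8×1.008 + 2×14.007 + 1×15.999 = 171.60 g/mol.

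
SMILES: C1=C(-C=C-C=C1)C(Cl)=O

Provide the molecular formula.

C7H5ClO

Heavy atoms from the SMILES: 7 C, 1 Cl, 1 O.
Implicit hydrogens by atom environment:
  5 × C (aromatic): 1 H each → 5
  1 × C (aromatic): no H
  1 × C: no H
  1 × Cl: no H
  1 × O: no H
  Total hydrogens = 5.
Molecular formula: C7H5ClO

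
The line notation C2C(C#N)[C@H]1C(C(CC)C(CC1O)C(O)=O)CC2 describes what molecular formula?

C14H21NO3

Heavy atoms from the SMILES: 14 C, 1 N, 3 O.
Implicit hydrogens by atom environment:
  6 × C: 1 H each → 6
  5 × C: 2 H each → 10
  2 × C: no H
  2 × O: 1 H each → 2
  1 × C: 3 H
  1 × N: no H
  1 × O: no H
  Total hydrogens = 21.
Molecular formula: C14H21NO3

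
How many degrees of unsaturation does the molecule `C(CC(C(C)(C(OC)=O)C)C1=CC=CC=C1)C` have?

Molecular formula from the SMILES: C15H22O2.
DoU = (2C + 2 + N − H − X)/2 = (2·15 + 2 + 0 − 22 − 0)/2 = 10/2 = 5.
(Structurally: 1 ring(s) + 4 π bond(s) = 5.)

5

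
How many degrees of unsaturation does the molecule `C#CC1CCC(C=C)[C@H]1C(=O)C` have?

Molecular formula from the SMILES: C11H14O.
DoU = (2C + 2 + N − H − X)/2 = (2·11 + 2 + 0 − 14 − 0)/2 = 10/2 = 5.
(Structurally: 1 ring(s) + 4 π bond(s) = 5.)

5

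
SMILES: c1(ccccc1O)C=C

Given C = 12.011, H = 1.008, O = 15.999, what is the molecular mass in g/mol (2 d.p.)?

Molecular formula: C8H8O.
M = 8×12.011 + 8×1.008 + 1×15.999 = 120.15 g/mol.

120.15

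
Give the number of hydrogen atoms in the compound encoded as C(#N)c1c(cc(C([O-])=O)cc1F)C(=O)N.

Hydrogens are implicit in SMILES; fill each atom to its normal valence:
  4 × C (aromatic): no H
  3 × C: no H
  2 × C (aromatic): 1 H each → 2
  2 × O: no H
  1 × F: no H
  1 × N: 2 H
  1 × N: no H
  1 × O (charge -1): no H
  Total hydrogens = 4.

4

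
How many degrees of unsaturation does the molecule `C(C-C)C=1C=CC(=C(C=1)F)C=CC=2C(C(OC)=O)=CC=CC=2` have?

10

Molecular formula from the SMILES: C19H19FO2.
DoU = (2C + 2 + N − H − X)/2 = (2·19 + 2 + 0 − 19 − 1)/2 = 20/2 = 10.
(Structurally: 2 ring(s) + 8 π bond(s) = 10.)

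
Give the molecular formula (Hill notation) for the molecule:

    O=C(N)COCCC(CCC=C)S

C9H17NO2S

Heavy atoms from the SMILES: 9 C, 1 N, 2 O, 1 S.
Implicit hydrogens by atom environment:
  6 × C: 2 H each → 12
  2 × C: 1 H each → 2
  2 × O: no H
  1 × C: no H
  1 × N: 2 H
  1 × S: 1 H
  Total hydrogens = 17.
Molecular formula: C9H17NO2S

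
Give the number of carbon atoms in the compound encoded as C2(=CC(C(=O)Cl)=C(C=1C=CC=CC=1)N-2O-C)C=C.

14

The symbol for carbon appears 14 times in the SMILES. (Cl is a single chlorine, not C + l.)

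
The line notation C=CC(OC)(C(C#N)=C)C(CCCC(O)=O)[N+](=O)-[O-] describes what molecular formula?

Heavy atoms from the SMILES: 12 C, 2 N, 5 O.
Implicit hydrogens by atom environment:
  5 × C: 2 H each → 10
  4 × C: no H
  3 × O: no H
  2 × C: 1 H each → 2
  1 × C: 3 H
  1 × N: no H
  1 × N (charge +1): no H
  1 × O: 1 H
  1 × O (charge -1): no H
  Total hydrogens = 16.
Molecular formula: C12H16N2O5

C12H16N2O5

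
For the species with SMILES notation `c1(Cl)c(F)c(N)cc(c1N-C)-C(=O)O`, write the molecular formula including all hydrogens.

C8H8ClFN2O2

Heavy atoms from the SMILES: 8 C, 1 Cl, 1 F, 2 N, 2 O.
Implicit hydrogens by atom environment:
  5 × C (aromatic): no H
  1 × C: 3 H
  1 × C (aromatic): 1 H
  1 × C: no H
  1 × Cl: no H
  1 × F: no H
  1 × N: 2 H
  1 × N: 1 H
  1 × O: 1 H
  1 × O: no H
  Total hydrogens = 8.
Molecular formula: C8H8ClFN2O2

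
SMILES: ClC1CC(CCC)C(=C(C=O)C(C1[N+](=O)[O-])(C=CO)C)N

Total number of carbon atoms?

14

The symbol for carbon appears 14 times in the SMILES. (Cl is a single chlorine, not C + l.)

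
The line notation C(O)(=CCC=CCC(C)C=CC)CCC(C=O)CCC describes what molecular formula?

C18H30O2

Heavy atoms from the SMILES: 18 C, 2 O.
Implicit hydrogens by atom environment:
  8 × C: 1 H each → 8
  6 × C: 2 H each → 12
  3 × C: 3 H each → 9
  1 × C: no H
  1 × O: 1 H
  1 × O: no H
  Total hydrogens = 30.
Molecular formula: C18H30O2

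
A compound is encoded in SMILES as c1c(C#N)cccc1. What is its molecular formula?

C7H5N

Heavy atoms from the SMILES: 7 C, 1 N.
Implicit hydrogens by atom environment:
  5 × C (aromatic): 1 H each → 5
  1 × C (aromatic): no H
  1 × C: no H
  1 × N: no H
  Total hydrogens = 5.
Molecular formula: C7H5N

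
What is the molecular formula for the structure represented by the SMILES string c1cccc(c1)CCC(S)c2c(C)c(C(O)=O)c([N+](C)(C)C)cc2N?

Heavy atoms from the SMILES: 20 C, 2 N, 2 O, 1 S.
Implicit hydrogens by atom environment:
  6 × C (aromatic): 1 H each → 6
  6 × C (aromatic): no H
  4 × C: 3 H each → 12
  2 × C: 2 H each → 4
  1 × C: 1 H
  1 × C: no H
  1 × N: 2 H
  1 × N (charge +1): no H
  1 × O: 1 H
  1 × O: no H
  1 × S: 1 H
  Total hydrogens = 27.
Net charge +1.
Molecular formula: C20H27N2O2S+

C20H27N2O2S+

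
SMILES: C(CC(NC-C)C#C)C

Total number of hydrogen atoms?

Hydrogens are implicit in SMILES; fill each atom to its normal valence:
  3 × C: 2 H each → 6
  2 × C: 3 H each → 6
  2 × C: 1 H each → 2
  1 × C: no H
  1 × N: 1 H
  Total hydrogens = 15.

15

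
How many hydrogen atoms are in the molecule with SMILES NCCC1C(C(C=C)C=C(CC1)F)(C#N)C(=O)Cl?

Hydrogens are implicit in SMILES; fill each atom to its normal valence:
  5 × C: 2 H each → 10
  4 × C: 1 H each → 4
  4 × C: no H
  1 × Cl: no H
  1 × F: no H
  1 × N: 2 H
  1 × N: no H
  1 × O: no H
  Total hydrogens = 16.

16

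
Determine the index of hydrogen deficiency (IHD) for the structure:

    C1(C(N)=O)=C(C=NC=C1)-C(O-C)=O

Molecular formula from the SMILES: C8H8N2O3.
DoU = (2C + 2 + N − H − X)/2 = (2·8 + 2 + 2 − 8 − 0)/2 = 12/2 = 6.
(Structurally: 1 ring(s) + 5 π bond(s) = 6.)

6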